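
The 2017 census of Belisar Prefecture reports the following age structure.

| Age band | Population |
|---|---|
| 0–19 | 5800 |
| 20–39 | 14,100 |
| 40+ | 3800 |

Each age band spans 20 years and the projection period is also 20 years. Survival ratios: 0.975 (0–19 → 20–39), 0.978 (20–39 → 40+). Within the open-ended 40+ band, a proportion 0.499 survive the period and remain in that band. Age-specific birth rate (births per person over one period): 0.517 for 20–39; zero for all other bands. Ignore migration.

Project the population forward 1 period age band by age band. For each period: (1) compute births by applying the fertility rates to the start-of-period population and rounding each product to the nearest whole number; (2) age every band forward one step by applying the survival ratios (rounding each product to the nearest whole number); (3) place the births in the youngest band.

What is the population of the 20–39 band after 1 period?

Period 1:
Births: 14100 × 0.517 = 7290
20–39: 5800 × 0.975 = 5655
40+: 14100 × 0.978 + 3800 × 0.499 = 13790 + 1896 = 15686
Giving 7290 / 5655 / 15686.

5655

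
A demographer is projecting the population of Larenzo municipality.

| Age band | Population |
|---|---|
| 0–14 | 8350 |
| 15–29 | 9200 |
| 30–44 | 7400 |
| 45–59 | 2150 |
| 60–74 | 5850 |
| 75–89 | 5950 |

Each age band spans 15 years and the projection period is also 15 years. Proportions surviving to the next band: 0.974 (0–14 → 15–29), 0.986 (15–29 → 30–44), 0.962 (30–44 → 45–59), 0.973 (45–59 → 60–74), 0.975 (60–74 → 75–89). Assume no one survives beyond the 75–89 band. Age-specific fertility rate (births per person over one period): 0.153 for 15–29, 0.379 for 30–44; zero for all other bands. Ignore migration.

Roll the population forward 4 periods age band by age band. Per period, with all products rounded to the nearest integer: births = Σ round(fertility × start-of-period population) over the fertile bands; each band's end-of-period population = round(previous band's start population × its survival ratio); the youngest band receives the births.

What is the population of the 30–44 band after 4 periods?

Call the bands 1 to 6, youngest first.
After projecting period 1:
Births: 9200 * 0.153 = 1408, 7400 * 0.379 = 2805 → 4213
Band 2: 8350 * 0.974 = 8133
Band 3: 9200 * 0.986 = 9071
Band 4: 7400 * 0.962 = 7119
Band 5: 2150 * 0.973 = 2092
Band 6: 5850 * 0.975 = 5704
→ [4213, 8133, 9071, 7119, 2092, 5704]
After projecting period 2:
Births: 8133 * 0.153 = 1244, 9071 * 0.379 = 3438 → 4682
Band 2: 4213 * 0.974 = 4103
Band 3: 8133 * 0.986 = 8019
Band 4: 9071 * 0.962 = 8726
Band 5: 7119 * 0.973 = 6927
Band 6: 2092 * 0.975 = 2040
→ [4682, 4103, 8019, 8726, 6927, 2040]
After projecting period 3:
Births: 4103 * 0.153 = 628, 8019 * 0.379 = 3039 → 3667
Band 2: 4682 * 0.974 = 4560
Band 3: 4103 * 0.986 = 4046
Band 4: 8019 * 0.962 = 7714
Band 5: 8726 * 0.973 = 8490
Band 6: 6927 * 0.975 = 6754
→ [3667, 4560, 4046, 7714, 8490, 6754]
After projecting period 4:
Births: 4560 * 0.153 = 698, 4046 * 0.379 = 1533 → 2231
Band 2: 3667 * 0.974 = 3572
Band 3: 4560 * 0.986 = 4496
Band 4: 4046 * 0.962 = 3892
Band 5: 7714 * 0.973 = 7506
Band 6: 8490 * 0.975 = 8278
→ [2231, 3572, 4496, 3892, 7506, 8278]

4496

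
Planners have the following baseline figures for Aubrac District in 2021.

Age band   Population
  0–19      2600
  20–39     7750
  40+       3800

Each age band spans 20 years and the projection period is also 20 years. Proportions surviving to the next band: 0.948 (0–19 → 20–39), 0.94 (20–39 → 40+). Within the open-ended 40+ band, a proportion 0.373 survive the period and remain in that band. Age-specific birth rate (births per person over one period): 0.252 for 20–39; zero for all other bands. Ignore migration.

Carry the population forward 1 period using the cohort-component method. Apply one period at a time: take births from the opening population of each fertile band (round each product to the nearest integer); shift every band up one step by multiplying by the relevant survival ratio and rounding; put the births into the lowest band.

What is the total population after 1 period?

13120

(Bands numbered youngest = 1 to oldest = 3.)
Period 1.
Births: 7750 * 0.252 = 1953
Band 2: 2600 * 0.948 = 2465
Band 3: 7750 * 0.94 + 3800 * 0.373 = 7285 + 1417 = 8702
Giving 1953 / 2465 / 8702.
Total after period 1: 1953 + 2465 + 8702 = 13120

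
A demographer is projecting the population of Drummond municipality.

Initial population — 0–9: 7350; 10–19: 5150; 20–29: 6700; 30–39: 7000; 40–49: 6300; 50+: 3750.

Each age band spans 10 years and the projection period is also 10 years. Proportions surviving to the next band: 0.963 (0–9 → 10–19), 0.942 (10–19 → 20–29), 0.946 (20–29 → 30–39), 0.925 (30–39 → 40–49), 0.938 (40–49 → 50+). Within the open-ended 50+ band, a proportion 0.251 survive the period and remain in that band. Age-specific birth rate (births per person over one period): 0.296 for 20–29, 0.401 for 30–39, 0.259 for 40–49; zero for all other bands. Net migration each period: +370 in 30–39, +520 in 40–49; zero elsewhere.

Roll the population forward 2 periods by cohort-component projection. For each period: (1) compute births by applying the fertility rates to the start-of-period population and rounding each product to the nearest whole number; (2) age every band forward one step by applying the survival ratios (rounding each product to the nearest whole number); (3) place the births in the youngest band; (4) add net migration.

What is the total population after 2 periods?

38753

Call the bands 1 to 6, youngest first.
Period 1.
Births: 6700 * 0.296 = 1983  |  7000 * 0.401 = 2807  |  6300 * 0.259 = 1632 ⇒ total 6422
Band 2: 7350 * 0.963 = 7078
Band 3: 5150 * 0.942 = 4851
Band 4: 6700 * 0.946 = 6338
Band 5: 7000 * 0.925 = 6475
Band 6: 6300 * 0.938 + 3750 * 0.251 = 5909 + 941 = 6850
Net migration: Band 4 + 370 → 6708; Band 5 + 520 → 6995
Population now: 0–9=6422, 10–19=7078, 20–29=4851, 30–39=6708, 40–49=6995, 50+=6850
Period 2.
Births: 4851 * 0.296 = 1436  |  6708 * 0.401 = 2690  |  6995 * 0.259 = 1812 ⇒ total 5938
Band 2: 6422 * 0.963 = 6184
Band 3: 7078 * 0.942 = 6667
Band 4: 4851 * 0.946 = 4589
Band 5: 6708 * 0.925 = 6205
Band 6: 6995 * 0.938 + 6850 * 0.251 = 6561 + 1719 = 8280
Net migration: Band 4 + 370 → 4959; Band 5 + 520 → 6725
Population now: 0–9=5938, 10–19=6184, 20–29=6667, 30–39=4959, 40–49=6725, 50+=8280
Total after period 2: 5938 + 6184 + 6667 + 4959 + 6725 + 8280 = 38753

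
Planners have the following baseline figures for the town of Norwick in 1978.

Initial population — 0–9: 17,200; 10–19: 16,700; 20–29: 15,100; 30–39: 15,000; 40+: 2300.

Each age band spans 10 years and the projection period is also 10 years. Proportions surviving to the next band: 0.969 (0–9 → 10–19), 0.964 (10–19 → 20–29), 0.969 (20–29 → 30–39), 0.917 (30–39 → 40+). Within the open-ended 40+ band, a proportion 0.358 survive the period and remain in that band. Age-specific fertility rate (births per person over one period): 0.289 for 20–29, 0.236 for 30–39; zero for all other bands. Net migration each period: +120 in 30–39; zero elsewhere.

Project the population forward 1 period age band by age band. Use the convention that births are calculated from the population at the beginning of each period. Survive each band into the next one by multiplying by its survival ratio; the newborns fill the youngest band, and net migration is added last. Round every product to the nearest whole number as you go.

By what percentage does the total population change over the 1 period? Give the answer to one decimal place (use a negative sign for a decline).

5.6

Numbering the bands 1..5 from youngest to oldest:
Period 1:
Births: 15100 × 0.289 = 4364  |  15000 × 0.236 = 3540 → 7904
Band 2: 17200 × 0.969 = 16667
Band 3: 16700 × 0.964 = 16099
Band 4: 15100 × 0.969 = 14632
Band 5: 15000 × 0.917 + 2300 × 0.358 = 13755 + 823 = 14578
Net migration: Band 4 + 120 → 14752
→ [7904, 16667, 16099, 14752, 14578]
Total: 66300 → 70000; change = 3700; percentage change = 5.6%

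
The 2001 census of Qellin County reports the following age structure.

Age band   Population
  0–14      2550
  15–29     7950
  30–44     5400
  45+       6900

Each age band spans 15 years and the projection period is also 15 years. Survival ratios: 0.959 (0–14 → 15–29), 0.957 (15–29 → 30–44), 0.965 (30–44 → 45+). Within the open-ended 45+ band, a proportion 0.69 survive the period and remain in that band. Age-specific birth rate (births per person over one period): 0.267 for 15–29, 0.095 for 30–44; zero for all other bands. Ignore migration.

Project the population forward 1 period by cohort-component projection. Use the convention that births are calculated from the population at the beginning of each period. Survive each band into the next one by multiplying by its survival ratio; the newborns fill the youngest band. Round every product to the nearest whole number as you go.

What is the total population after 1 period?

22661

After projecting period 1:
Births: 7950 × 0.267 = 2123 ; 5400 × 0.095 = 513 — total 2636
15–29: 2550 × 0.959 = 2445
30–44: 7950 × 0.957 = 7608
45+: 5400 × 0.965 + 6900 × 0.69 = 5211 + 4761 = 9972
→ [2636, 2445, 7608, 9972]
Total after period 1: 2636 + 2445 + 7608 + 9972 = 22661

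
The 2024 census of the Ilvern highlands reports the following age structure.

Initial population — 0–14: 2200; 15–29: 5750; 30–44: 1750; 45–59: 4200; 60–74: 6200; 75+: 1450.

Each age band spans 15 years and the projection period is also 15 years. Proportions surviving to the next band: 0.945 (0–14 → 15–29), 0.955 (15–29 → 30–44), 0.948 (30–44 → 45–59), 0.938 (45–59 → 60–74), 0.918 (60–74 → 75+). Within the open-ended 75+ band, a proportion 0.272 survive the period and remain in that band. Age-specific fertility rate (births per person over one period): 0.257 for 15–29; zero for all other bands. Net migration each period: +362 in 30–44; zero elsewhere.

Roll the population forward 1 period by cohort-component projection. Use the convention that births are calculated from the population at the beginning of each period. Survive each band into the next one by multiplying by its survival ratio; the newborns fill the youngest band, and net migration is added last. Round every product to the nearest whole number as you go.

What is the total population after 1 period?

21095

After projecting period 1:
Births: 5750 × 0.257 = 1478
15–29: 2200 × 0.945 = 2079
30–44: 5750 × 0.955 = 5491
45–59: 1750 × 0.948 = 1659
60–74: 4200 × 0.938 = 3940
75+: 6200 × 0.918 + 1450 × 0.272 = 5692 + 394 = 6086
Net migration: 30–44 + 362 → 5853
→ [1478, 2079, 5853, 1659, 3940, 6086]
Total after period 1: 1478 + 2079 + 5853 + 1659 + 3940 + 6086 = 21095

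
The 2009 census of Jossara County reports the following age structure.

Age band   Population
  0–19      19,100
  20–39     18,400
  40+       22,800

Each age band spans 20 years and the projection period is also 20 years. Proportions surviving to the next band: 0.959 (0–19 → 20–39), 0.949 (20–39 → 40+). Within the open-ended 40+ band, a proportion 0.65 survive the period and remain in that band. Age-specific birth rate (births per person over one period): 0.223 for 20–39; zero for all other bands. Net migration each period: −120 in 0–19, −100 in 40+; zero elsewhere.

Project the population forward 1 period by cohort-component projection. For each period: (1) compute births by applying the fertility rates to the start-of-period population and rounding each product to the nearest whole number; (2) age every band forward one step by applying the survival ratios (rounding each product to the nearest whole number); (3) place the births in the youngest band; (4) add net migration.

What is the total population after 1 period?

— Period 1 —
Births: 18400 × 0.223 = 4103
20–39: 19100 × 0.959 = 18317
40+: 18400 × 0.949 + 22800 × 0.65 = 17462 + 14820 = 32282
Net migration: 0–19 − 120 → 3983; 40+ − 100 → 32182
→ [3983, 18317, 32182]
Total after period 1: 3983 + 18317 + 32182 = 54482

54482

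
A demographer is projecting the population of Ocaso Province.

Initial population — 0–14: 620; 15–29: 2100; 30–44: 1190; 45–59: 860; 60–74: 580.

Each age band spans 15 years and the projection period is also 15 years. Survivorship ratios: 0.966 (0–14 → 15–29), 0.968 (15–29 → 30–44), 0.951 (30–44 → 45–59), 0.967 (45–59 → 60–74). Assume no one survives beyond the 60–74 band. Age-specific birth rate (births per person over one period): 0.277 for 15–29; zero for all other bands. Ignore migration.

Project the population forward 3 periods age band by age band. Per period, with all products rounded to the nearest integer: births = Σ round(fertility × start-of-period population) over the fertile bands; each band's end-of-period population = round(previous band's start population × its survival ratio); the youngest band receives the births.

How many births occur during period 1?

Call the bands 1 to 5, youngest first.
Period 1:
Births: 2100 × 0.277 = 582
Band 2: 620 × 0.966 = 599
Band 3: 2100 × 0.968 = 2033
Band 4: 1190 × 0.951 = 1132
Band 5: 860 × 0.967 = 832
→ [582, 599, 2033, 1132, 832]

582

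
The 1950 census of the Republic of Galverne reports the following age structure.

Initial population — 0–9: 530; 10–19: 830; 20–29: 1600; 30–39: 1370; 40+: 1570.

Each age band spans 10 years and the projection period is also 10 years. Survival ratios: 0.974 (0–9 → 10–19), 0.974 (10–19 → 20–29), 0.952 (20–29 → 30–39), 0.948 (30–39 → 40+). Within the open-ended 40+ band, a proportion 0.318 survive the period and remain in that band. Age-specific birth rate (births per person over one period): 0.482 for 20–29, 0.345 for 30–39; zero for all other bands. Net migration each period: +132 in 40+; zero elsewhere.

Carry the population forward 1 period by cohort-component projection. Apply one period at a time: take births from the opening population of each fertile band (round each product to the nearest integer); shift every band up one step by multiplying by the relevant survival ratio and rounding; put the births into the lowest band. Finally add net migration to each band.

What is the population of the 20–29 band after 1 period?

— Period 1 —
Births: 1600 * 0.482 = 771  |  1370 * 0.345 = 473 — total 1244
10–19: 530 * 0.974 = 516
20–29: 830 * 0.974 = 808
30–39: 1600 * 0.952 = 1523
40+: 1370 * 0.948 + 1570 * 0.318 = 1299 + 499 = 1798
Net migration: 40+ + 132 → 1930
End of period: [1244, 516, 808, 1523, 1930]

808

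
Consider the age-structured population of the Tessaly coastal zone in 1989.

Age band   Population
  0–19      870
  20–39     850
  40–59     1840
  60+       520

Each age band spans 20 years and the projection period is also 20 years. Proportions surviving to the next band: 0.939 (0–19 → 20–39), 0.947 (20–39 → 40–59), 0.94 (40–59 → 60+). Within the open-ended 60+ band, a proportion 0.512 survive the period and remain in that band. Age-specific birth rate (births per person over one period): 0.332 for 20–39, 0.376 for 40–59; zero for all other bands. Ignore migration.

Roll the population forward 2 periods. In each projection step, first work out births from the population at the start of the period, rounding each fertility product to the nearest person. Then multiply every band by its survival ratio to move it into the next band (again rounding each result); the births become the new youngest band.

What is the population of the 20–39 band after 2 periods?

915

Period 1:
Births: 850 × 0.332 = 282, 1840 × 0.376 = 692 → 974
20–39: 870 × 0.939 = 817
40–59: 850 × 0.947 = 805
60+: 1840 × 0.94 + 520 × 0.512 = 1730 + 266 = 1996
Giving 974 / 817 / 805 / 1996.
Period 2:
Births: 817 × 0.332 = 271, 805 × 0.376 = 303 → 574
20–39: 974 × 0.939 = 915
40–59: 817 × 0.947 = 774
60+: 805 × 0.94 + 1996 × 0.512 = 757 + 1022 = 1779
Giving 574 / 915 / 774 / 1779.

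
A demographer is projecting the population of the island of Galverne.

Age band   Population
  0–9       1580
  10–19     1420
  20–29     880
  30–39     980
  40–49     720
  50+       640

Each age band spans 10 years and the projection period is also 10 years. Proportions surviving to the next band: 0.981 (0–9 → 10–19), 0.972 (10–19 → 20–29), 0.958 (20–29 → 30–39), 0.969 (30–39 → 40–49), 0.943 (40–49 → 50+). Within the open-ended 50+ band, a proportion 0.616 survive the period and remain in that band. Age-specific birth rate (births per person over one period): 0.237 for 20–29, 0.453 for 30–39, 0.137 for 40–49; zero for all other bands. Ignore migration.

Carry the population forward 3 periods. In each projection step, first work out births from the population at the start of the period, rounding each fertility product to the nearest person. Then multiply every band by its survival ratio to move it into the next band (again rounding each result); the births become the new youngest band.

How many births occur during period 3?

1068

After projecting period 1:
Births: 880 × 0.237 = 209 ; 980 × 0.453 = 444 ; 720 × 0.137 = 99 → total 752
10–19: 1580 × 0.981 = 1550
20–29: 1420 × 0.972 = 1380
30–39: 880 × 0.958 = 843
40–49: 980 × 0.969 = 950
50+: 720 × 0.943 + 640 × 0.616 = 679 + 394 = 1073
Population now: 0–9=752, 10–19=1550, 20–29=1380, 30–39=843, 40–49=950, 50+=1073
After projecting period 2:
Births: 1380 × 0.237 = 327 ; 843 × 0.453 = 382 ; 950 × 0.137 = 130 → total 839
10–19: 752 × 0.981 = 738
20–29: 1550 × 0.972 = 1507
30–39: 1380 × 0.958 = 1322
40–49: 843 × 0.969 = 817
50+: 950 × 0.943 + 1073 × 0.616 = 896 + 661 = 1557
Population now: 0–9=839, 10–19=738, 20–29=1507, 30–39=1322, 40–49=817, 50+=1557
After projecting period 3:
Births: 1507 × 0.237 = 357 ; 1322 × 0.453 = 599 ; 817 × 0.137 = 112 → total 1068
10–19: 839 × 0.981 = 823
20–29: 738 × 0.972 = 717
30–39: 1507 × 0.958 = 1444
40–49: 1322 × 0.969 = 1281
50+: 817 × 0.943 + 1557 × 0.616 = 770 + 959 = 1729
Population now: 0–9=1068, 10–19=823, 20–29=717, 30–39=1444, 40–49=1281, 50+=1729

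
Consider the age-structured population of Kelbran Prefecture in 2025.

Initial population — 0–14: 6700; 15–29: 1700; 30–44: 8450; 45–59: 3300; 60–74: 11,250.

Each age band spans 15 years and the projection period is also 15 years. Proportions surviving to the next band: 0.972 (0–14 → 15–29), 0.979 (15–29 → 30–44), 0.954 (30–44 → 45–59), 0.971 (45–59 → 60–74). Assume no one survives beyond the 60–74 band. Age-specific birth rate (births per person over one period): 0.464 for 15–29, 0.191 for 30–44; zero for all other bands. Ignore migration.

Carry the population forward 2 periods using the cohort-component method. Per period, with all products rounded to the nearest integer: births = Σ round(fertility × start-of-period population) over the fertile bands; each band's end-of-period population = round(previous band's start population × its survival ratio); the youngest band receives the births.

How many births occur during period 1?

2403

Numbering the bands 1..5 from youngest to oldest:
After projecting period 1:
Births: 1700 * 0.464 = 789 ; 8450 * 0.191 = 1614 → total 2403
Band 2: 6700 * 0.972 = 6512
Band 3: 1700 * 0.979 = 1664
Band 4: 8450 * 0.954 = 8061
Band 5: 3300 * 0.971 = 3204
Population now: 0–14=2403, 15–29=6512, 30–44=1664, 45–59=8061, 60–74=3204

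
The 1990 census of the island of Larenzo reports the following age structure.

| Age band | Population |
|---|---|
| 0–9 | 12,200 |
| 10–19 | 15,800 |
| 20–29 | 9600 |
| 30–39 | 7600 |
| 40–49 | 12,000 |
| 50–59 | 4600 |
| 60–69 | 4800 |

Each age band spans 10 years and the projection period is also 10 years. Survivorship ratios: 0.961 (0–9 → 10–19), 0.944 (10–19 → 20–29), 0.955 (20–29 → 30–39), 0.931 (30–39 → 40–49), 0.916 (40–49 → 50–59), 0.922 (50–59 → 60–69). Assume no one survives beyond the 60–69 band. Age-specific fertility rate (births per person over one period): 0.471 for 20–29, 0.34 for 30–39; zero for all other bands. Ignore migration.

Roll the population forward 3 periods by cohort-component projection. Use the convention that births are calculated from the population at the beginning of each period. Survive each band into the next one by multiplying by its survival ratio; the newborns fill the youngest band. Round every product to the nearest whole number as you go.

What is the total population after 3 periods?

63873

Numbering the groups 1..7 from youngest to oldest:
— Period 1 —
Births: 9600 * 0.471 = 4522 ; 7600 * 0.34 = 2584 → total 7106
Group 2: 12200 * 0.961 = 11724
Group 3: 15800 * 0.944 = 14915
Group 4: 9600 * 0.955 = 9168
Group 5: 7600 * 0.931 = 7076
Group 6: 12000 * 0.916 = 10992
Group 7: 4600 * 0.922 = 4241
→ [7106, 11724, 14915, 9168, 7076, 10992, 4241]
— Period 2 —
Births: 14915 * 0.471 = 7025 ; 9168 * 0.34 = 3117 → total 10142
Group 2: 7106 * 0.961 = 6829
Group 3: 11724 * 0.944 = 11067
Group 4: 14915 * 0.955 = 14244
Group 5: 9168 * 0.931 = 8535
Group 6: 7076 * 0.916 = 6482
Group 7: 10992 * 0.922 = 10135
→ [10142, 6829, 11067, 14244, 8535, 6482, 10135]
— Period 3 —
Births: 11067 * 0.471 = 5213 ; 14244 * 0.34 = 4843 → total 10056
Group 2: 10142 * 0.961 = 9746
Group 3: 6829 * 0.944 = 6447
Group 4: 11067 * 0.955 = 10569
Group 5: 14244 * 0.931 = 13261
Group 6: 8535 * 0.916 = 7818
Group 7: 6482 * 0.922 = 5976
→ [10056, 9746, 6447, 10569, 13261, 7818, 5976]
Total after period 3: 10056 + 9746 + 6447 + 10569 + 13261 + 7818 + 5976 = 63873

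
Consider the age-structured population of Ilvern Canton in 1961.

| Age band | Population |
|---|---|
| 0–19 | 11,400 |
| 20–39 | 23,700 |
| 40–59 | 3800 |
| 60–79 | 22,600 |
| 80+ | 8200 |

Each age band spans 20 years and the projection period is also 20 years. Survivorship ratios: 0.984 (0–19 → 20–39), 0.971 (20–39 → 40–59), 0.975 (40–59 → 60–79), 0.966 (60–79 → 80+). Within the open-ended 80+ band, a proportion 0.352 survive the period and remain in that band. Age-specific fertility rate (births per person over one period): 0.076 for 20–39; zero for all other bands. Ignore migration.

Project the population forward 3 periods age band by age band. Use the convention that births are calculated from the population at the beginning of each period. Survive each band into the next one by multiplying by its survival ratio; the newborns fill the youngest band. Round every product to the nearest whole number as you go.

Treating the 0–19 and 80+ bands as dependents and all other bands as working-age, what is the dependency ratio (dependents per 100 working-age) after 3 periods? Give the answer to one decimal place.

After projecting period 1:
Births: 23700 × 0.076 = 1801
20–39: 11400 × 0.984 = 11218
40–59: 23700 × 0.971 = 23013
60–79: 3800 × 0.975 = 3705
80+: 22600 × 0.966 + 8200 × 0.352 = 21832 + 2886 = 24718
→ [1801, 11218, 23013, 3705, 24718]
After projecting period 2:
Births: 11218 × 0.076 = 853
20–39: 1801 × 0.984 = 1772
40–59: 11218 × 0.971 = 10893
60–79: 23013 × 0.975 = 22438
80+: 3705 × 0.966 + 24718 × 0.352 = 3579 + 8701 = 12280
→ [853, 1772, 10893, 22438, 12280]
After projecting period 3:
Births: 1772 × 0.076 = 135
20–39: 853 × 0.984 = 839
40–59: 1772 × 0.971 = 1721
60–79: 10893 × 0.975 = 10621
80+: 22438 × 0.966 + 12280 × 0.352 = 21675 + 4323 = 25998
→ [135, 839, 1721, 10621, 25998]
Dependents (band 0–19 + band 80+) = 135 + 25998 = 26133; working-age = 13181; ratio = 26133/13181 × 100 = 198.3

198.3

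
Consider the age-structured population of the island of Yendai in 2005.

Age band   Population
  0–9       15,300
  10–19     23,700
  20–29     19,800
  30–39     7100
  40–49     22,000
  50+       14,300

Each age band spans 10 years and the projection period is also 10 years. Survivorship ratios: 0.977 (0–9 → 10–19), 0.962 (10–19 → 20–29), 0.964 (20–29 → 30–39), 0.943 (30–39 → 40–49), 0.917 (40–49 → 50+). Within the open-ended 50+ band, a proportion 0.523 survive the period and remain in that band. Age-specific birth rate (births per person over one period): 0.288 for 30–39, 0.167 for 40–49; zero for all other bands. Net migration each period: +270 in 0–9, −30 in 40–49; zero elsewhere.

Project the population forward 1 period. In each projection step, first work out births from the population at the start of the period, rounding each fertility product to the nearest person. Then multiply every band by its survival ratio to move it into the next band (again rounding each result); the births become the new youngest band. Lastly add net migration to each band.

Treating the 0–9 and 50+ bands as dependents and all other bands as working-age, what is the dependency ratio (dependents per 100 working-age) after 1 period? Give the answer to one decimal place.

53.0

After projecting period 1:
Births: 7100 × 0.288 = 2045  |  22000 × 0.167 = 3674 ⇒ total 5719
10–19: 15300 × 0.977 = 14948
20–29: 23700 × 0.962 = 22799
30–39: 19800 × 0.964 = 19087
40–49: 7100 × 0.943 = 6695
50+: 22000 × 0.917 + 14300 × 0.523 = 20174 + 7479 = 27653
Net migration: 0–9 + 270 → 5989; 40–49 − 30 → 6665
Population now: 0–9=5989, 10–19=14948, 20–29=22799, 30–39=19087, 40–49=6665, 50+=27653
Dependents (band 0–9 + band 50+) = 5989 + 27653 = 33642; working-age = 63499; ratio = 33642/63499 × 100 = 53.0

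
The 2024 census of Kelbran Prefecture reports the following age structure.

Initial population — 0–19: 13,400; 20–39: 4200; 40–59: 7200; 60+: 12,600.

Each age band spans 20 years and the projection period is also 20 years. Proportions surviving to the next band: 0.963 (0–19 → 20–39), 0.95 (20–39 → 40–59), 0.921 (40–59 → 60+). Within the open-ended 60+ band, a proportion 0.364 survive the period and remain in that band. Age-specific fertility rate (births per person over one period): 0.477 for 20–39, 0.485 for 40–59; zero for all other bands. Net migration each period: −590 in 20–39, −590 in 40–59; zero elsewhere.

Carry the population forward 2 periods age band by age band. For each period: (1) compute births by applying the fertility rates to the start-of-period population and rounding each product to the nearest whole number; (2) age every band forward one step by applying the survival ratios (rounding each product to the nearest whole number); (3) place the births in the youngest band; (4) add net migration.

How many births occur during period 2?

Numbering the bands 1..4 from youngest to oldest:
Period 1:
Births: 4200 × 0.477 = 2003  |  7200 × 0.485 = 3492 ⇒ total 5495
Band 2: 13400 × 0.963 = 12904
Band 3: 4200 × 0.95 = 3990
Band 4: 7200 × 0.921 + 12600 × 0.364 = 6631 + 4586 = 11217
Net migration: Band 2 − 590 → 12314; Band 3 − 590 → 3400
End of period: [5495, 12314, 3400, 11217]
Period 2:
Births: 12314 × 0.477 = 5874  |  3400 × 0.485 = 1649 ⇒ total 7523
Band 2: 5495 × 0.963 = 5292
Band 3: 12314 × 0.95 = 11698
Band 4: 3400 × 0.921 + 11217 × 0.364 = 3131 + 4083 = 7214
Net migration: Band 2 − 590 → 4702; Band 3 − 590 → 11108
End of period: [7523, 4702, 11108, 7214]

7523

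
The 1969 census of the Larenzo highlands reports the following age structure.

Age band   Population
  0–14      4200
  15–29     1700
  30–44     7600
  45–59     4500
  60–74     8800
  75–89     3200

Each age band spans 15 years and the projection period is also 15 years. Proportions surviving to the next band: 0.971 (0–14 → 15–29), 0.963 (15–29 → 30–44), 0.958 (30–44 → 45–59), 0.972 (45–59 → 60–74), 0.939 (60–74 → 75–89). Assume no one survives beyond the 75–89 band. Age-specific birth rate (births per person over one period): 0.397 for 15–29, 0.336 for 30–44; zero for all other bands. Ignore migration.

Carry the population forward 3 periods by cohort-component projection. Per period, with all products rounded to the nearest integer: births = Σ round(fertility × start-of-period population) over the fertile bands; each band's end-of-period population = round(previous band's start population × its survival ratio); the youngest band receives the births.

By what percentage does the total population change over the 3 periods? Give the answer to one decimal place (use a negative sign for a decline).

Period 1:
Births: 1700 × 0.397 = 675  |  7600 × 0.336 = 2554 → 3229
15–29: 4200 × 0.971 = 4078
30–44: 1700 × 0.963 = 1637
45–59: 7600 × 0.958 = 7281
60–74: 4500 × 0.972 = 4374
75–89: 8800 × 0.939 = 8263
Giving 3229 / 4078 / 1637 / 7281 / 4374 / 8263.
Period 2:
Births: 4078 × 0.397 = 1619  |  1637 × 0.336 = 550 → 2169
15–29: 3229 × 0.971 = 3135
30–44: 4078 × 0.963 = 3927
45–59: 1637 × 0.958 = 1568
60–74: 7281 × 0.972 = 7077
75–89: 4374 × 0.939 = 4107
Giving 2169 / 3135 / 3927 / 1568 / 7077 / 4107.
Period 3:
Births: 3135 × 0.397 = 1245  |  3927 × 0.336 = 1319 → 2564
15–29: 2169 × 0.971 = 2106
30–44: 3135 × 0.963 = 3019
45–59: 3927 × 0.958 = 3762
60–74: 1568 × 0.972 = 1524
75–89: 7077 × 0.939 = 6645
Giving 2564 / 2106 / 3019 / 3762 / 1524 / 6645.
Total: 30000 → 19620; change = -10380; percentage change = -34.6%

-34.6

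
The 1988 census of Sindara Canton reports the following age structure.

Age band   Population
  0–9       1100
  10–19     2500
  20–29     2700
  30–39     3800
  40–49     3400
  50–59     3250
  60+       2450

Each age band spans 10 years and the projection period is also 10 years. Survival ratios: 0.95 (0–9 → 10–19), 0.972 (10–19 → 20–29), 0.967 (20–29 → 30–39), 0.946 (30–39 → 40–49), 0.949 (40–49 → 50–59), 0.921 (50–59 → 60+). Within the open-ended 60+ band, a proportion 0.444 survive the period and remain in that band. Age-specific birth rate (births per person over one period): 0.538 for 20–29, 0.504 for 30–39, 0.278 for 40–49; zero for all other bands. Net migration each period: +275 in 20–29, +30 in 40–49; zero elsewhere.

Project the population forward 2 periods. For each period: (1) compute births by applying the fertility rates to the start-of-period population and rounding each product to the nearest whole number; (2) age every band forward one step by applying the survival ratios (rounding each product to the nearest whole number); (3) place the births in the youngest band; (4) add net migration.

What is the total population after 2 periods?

Let band 1 be 0–9 through band 7 = 60+.
[period 1]
Births: 2700 * 0.538 = 1453, 3800 * 0.504 = 1915, 3400 * 0.278 = 945 ⇒ total 4313
Band 2: 1100 * 0.95 = 1045
Band 3: 2500 * 0.972 = 2430
Band 4: 2700 * 0.967 = 2611
Band 5: 3800 * 0.946 = 3595
Band 6: 3400 * 0.949 = 3227
Band 7: 3250 * 0.921 + 2450 * 0.444 = 2993 + 1088 = 4081
Net migration: Band 3 + 275 → 2705; Band 5 + 30 → 3625
→ [4313, 1045, 2705, 2611, 3625, 3227, 4081]
[period 2]
Births: 2705 * 0.538 = 1455, 2611 * 0.504 = 1316, 3625 * 0.278 = 1008 ⇒ total 3779
Band 2: 4313 * 0.95 = 4097
Band 3: 1045 * 0.972 = 1016
Band 4: 2705 * 0.967 = 2616
Band 5: 2611 * 0.946 = 2470
Band 6: 3625 * 0.949 = 3440
Band 7: 3227 * 0.921 + 4081 * 0.444 = 2972 + 1812 = 4784
Net migration: Band 3 + 275 → 1291; Band 5 + 30 → 2500
→ [3779, 4097, 1291, 2616, 2500, 3440, 4784]
Total after period 2: 3779 + 4097 + 1291 + 2616 + 2500 + 3440 + 4784 = 22507

22507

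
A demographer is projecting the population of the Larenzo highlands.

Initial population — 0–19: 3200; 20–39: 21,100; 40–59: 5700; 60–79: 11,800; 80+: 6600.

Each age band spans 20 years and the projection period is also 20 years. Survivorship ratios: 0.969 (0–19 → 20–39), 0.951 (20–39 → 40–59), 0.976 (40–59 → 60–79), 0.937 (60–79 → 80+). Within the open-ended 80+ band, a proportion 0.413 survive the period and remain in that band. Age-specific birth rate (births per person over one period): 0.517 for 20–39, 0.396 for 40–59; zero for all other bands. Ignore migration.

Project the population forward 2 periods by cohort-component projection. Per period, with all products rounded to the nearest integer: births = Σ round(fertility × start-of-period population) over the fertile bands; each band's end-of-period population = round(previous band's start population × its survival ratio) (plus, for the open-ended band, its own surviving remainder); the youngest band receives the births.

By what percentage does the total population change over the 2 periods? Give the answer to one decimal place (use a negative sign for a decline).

Call the groups 1 to 5, youngest first.
After projecting period 1:
Births: 21100 * 0.517 = 10909, 5700 * 0.396 = 2257 ⇒ total 13166
Group 2: 3200 * 0.969 = 3101
Group 3: 21100 * 0.951 = 20066
Group 4: 5700 * 0.976 = 5563
Group 5: 11800 * 0.937 + 6600 * 0.413 = 11057 + 2726 = 13783
Giving 13166 / 3101 / 20066 / 5563 / 13783.
After projecting period 2:
Births: 3101 * 0.517 = 1603, 20066 * 0.396 = 7946 ⇒ total 9549
Group 2: 13166 * 0.969 = 12758
Group 3: 3101 * 0.951 = 2949
Group 4: 20066 * 0.976 = 19584
Group 5: 5563 * 0.937 + 13783 * 0.413 = 5213 + 5692 = 10905
Giving 9549 / 12758 / 2949 / 19584 / 10905.
Total: 48400 → 55745; change = 7345; percentage change = 15.2%

15.2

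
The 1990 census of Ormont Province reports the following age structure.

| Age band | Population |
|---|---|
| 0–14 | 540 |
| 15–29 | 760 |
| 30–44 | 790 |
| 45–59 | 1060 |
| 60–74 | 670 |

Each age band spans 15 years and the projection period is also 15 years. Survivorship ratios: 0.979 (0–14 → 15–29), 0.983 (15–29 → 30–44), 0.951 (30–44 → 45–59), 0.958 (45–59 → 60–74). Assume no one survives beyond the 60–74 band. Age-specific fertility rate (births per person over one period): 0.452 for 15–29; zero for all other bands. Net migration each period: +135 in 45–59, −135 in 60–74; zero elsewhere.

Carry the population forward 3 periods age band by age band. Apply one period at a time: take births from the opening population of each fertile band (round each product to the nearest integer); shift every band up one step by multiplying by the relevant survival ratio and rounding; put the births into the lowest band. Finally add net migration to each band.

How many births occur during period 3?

152

Call the bands 1 to 5, youngest first.
Period 1.
Births: 760 × 0.452 = 344
Band 2: 540 × 0.979 = 529
Band 3: 760 × 0.983 = 747
Band 4: 790 × 0.951 = 751
Band 5: 1060 × 0.958 = 1015
Net migration: Band 4 + 135 → 886; Band 5 − 135 → 880
Population now: 0–14=344, 15–29=529, 30–44=747, 45–59=886, 60–74=880
Period 2.
Births: 529 × 0.452 = 239
Band 2: 344 × 0.979 = 337
Band 3: 529 × 0.983 = 520
Band 4: 747 × 0.951 = 710
Band 5: 886 × 0.958 = 849
Net migration: Band 4 + 135 → 845; Band 5 − 135 → 714
Population now: 0–14=239, 15–29=337, 30–44=520, 45–59=845, 60–74=714
Period 3.
Births: 337 × 0.452 = 152
Band 2: 239 × 0.979 = 234
Band 3: 337 × 0.983 = 331
Band 4: 520 × 0.951 = 495
Band 5: 845 × 0.958 = 810
Net migration: Band 4 + 135 → 630; Band 5 − 135 → 675
Population now: 0–14=152, 15–29=234, 30–44=331, 45–59=630, 60–74=675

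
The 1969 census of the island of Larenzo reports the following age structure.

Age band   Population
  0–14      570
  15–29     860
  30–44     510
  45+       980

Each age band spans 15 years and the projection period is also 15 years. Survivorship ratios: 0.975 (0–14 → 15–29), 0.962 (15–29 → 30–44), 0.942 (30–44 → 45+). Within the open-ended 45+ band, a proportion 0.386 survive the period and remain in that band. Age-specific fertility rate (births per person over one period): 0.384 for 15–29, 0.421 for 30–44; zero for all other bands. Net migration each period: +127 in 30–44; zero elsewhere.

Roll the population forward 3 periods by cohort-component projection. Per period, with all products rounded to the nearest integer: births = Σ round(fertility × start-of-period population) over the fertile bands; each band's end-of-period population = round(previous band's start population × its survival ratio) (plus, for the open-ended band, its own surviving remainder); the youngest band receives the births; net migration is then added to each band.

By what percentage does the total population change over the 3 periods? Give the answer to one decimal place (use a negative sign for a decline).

After projecting period 1:
Births: 860 × 0.384 = 330 ; 510 × 0.421 = 215 ⇒ total 545
15–29: 570 × 0.975 = 556
30–44: 860 × 0.962 = 827
45+: 510 × 0.942 + 980 × 0.386 = 480 + 378 = 858
Net migration: 30–44 + 127 → 954
→ [545, 556, 954, 858]
After projecting period 2:
Births: 556 × 0.384 = 214 ; 954 × 0.421 = 402 ⇒ total 616
15–29: 545 × 0.975 = 531
30–44: 556 × 0.962 = 535
45+: 954 × 0.942 + 858 × 0.386 = 899 + 331 = 1230
Net migration: 30–44 + 127 → 662
→ [616, 531, 662, 1230]
After projecting period 3:
Births: 531 × 0.384 = 204 ; 662 × 0.421 = 279 ⇒ total 483
15–29: 616 × 0.975 = 601
30–44: 531 × 0.962 = 511
45+: 662 × 0.942 + 1230 × 0.386 = 624 + 475 = 1099
Net migration: 30–44 + 127 → 638
→ [483, 601, 638, 1099]
Total: 2920 → 2821; change = -99; percentage change = -3.4%

-3.4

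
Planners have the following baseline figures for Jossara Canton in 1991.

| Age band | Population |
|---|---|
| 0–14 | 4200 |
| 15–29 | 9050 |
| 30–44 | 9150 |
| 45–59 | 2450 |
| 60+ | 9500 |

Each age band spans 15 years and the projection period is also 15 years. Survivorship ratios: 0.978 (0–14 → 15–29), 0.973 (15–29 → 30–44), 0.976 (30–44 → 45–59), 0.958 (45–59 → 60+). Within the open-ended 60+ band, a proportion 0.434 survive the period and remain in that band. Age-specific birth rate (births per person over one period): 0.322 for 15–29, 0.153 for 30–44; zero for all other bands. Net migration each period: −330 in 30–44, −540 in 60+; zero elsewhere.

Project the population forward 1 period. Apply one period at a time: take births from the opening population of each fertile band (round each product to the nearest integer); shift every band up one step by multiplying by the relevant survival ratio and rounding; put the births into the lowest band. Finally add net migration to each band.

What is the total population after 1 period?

After projecting period 1:
Births: 9050 * 0.322 = 2914, 9150 * 0.153 = 1400 — total 4314
15–29: 4200 * 0.978 = 4108
30–44: 9050 * 0.973 = 8806
45–59: 9150 * 0.976 = 8930
60+: 2450 * 0.958 + 9500 * 0.434 = 2347 + 4123 = 6470
Net migration: 30–44 − 330 → 8476; 60+ − 540 → 5930
→ [4314, 4108, 8476, 8930, 5930]
Total after period 1: 4314 + 4108 + 8476 + 8930 + 5930 = 31758

31758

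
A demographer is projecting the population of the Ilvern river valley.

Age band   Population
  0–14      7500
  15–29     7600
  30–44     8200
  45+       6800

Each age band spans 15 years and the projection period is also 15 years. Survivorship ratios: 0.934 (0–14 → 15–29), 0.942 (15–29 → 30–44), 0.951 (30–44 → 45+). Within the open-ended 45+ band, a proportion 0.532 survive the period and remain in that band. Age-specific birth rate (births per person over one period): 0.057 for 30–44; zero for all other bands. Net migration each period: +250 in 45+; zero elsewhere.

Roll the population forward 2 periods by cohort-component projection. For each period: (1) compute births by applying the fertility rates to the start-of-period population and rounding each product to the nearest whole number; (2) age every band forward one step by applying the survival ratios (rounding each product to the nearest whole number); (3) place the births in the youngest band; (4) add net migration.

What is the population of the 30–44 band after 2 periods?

(Bands numbered youngest = 1 to oldest = 4.)
[period 1]
Births: 8200 × 0.057 = 467
Band 2: 7500 × 0.934 = 7005
Band 3: 7600 × 0.942 = 7159
Band 4: 8200 × 0.951 + 6800 × 0.532 = 7798 + 3618 = 11416
Net migration: Band 4 + 250 → 11666
End of period: [467, 7005, 7159, 11666]
[period 2]
Births: 7159 × 0.057 = 408
Band 2: 467 × 0.934 = 436
Band 3: 7005 × 0.942 = 6599
Band 4: 7159 × 0.951 + 11666 × 0.532 = 6808 + 6206 = 13014
Net migration: Band 4 + 250 → 13264
End of period: [408, 436, 6599, 13264]

6599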